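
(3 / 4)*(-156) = -117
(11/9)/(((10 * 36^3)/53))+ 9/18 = 2100103/4199040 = 0.50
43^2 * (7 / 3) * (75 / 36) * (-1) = -323575 / 36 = -8988.19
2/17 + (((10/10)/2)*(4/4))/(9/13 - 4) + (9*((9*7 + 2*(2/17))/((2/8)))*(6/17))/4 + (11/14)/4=139897773/695912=201.03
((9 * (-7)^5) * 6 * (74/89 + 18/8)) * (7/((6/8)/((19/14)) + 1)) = -66208268889/5251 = -12608697.18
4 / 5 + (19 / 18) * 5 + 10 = 1447 / 90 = 16.08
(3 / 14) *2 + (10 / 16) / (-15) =0.39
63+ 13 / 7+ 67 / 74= 34065 / 518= 65.76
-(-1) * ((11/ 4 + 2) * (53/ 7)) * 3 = 3021/ 28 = 107.89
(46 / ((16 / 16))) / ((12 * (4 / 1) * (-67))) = -0.01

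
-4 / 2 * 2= -4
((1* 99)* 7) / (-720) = -77 / 80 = -0.96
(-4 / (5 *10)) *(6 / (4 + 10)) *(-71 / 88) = 213 / 7700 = 0.03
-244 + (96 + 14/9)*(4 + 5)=634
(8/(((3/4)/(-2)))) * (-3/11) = 64/11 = 5.82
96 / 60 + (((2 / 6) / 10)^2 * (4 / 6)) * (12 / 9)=3242 / 2025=1.60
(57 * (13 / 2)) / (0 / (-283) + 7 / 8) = 2964 / 7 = 423.43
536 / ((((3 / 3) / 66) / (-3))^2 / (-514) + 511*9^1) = 10800858816 / 92673786743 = 0.12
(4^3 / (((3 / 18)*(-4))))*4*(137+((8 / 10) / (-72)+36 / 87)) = -22951744 / 435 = -52762.63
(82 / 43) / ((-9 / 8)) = -656 / 387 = -1.70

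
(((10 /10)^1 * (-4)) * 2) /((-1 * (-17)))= -8 /17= -0.47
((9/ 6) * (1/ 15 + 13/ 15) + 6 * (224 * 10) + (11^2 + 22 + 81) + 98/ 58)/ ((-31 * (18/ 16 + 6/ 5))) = -5284608/ 27869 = -189.62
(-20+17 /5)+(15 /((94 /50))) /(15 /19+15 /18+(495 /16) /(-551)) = -22409587 /1947445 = -11.51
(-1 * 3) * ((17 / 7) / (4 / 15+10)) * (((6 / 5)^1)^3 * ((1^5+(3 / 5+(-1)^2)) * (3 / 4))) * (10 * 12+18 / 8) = -78782301 / 269500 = -292.33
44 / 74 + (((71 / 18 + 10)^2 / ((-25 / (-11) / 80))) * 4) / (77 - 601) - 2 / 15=-101660156 / 1963035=-51.79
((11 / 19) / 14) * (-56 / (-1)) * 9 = 396 / 19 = 20.84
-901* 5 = -4505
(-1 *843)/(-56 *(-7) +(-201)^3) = 843/8120209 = 0.00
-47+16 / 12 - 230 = -827 / 3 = -275.67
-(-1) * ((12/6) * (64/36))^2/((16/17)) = 1088/81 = 13.43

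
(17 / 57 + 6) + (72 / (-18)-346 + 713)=369.30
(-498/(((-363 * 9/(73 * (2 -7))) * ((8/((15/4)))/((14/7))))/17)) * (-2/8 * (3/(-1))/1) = -2575075/3872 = -665.05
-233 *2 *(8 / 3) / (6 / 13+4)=-24232 / 87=-278.53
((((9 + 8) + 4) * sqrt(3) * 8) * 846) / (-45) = -15792 * sqrt(3) / 5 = -5470.51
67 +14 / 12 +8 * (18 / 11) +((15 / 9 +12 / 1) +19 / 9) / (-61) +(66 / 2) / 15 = 5024383 / 60390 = 83.20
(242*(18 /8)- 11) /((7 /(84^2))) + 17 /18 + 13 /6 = 4839940 /9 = 537771.11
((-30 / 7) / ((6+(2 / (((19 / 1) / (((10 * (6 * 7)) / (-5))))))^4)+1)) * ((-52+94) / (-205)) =4691556 / 32697763343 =0.00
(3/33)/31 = 1/341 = 0.00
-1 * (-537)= 537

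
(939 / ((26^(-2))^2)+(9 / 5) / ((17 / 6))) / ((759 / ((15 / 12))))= 6078923249 / 8602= 706687.19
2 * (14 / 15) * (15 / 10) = 2.80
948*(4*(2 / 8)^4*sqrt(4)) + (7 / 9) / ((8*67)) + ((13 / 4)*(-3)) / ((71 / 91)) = 17.13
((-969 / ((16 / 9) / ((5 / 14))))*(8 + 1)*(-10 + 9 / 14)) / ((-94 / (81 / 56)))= -252.26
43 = 43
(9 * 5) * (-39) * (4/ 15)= -468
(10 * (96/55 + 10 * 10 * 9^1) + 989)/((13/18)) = 13855.09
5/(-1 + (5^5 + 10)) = 5/3134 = 0.00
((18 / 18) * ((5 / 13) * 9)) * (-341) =-15345 / 13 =-1180.38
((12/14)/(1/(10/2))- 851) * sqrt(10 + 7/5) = -5927 * sqrt(285)/35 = -2858.84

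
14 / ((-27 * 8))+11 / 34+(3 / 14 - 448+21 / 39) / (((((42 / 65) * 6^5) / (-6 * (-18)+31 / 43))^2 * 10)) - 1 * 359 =-261079004618452831 / 727721553936384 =-358.76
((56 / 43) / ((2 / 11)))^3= 29218112 / 79507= 367.49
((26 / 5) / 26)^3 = 1 / 125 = 0.01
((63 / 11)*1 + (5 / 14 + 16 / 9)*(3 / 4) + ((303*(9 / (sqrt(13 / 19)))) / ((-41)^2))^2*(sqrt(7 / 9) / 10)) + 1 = 47098017*sqrt(7) / 367348930 + 15391 / 1848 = 8.67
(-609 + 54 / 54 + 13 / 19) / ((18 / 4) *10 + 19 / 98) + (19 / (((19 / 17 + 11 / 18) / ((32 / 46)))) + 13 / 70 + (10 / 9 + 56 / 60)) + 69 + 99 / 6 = 81.94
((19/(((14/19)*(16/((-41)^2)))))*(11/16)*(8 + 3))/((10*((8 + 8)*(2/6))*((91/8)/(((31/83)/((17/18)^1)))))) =61459035957/4601891840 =13.36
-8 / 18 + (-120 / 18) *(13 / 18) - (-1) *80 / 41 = -3662 / 1107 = -3.31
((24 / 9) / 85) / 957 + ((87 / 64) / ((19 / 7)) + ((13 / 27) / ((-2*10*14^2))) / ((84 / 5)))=28675311521 / 57253539420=0.50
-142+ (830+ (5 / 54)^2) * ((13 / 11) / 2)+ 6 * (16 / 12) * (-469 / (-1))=4100.46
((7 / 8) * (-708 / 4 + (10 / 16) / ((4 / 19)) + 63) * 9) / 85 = -13167 / 1280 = -10.29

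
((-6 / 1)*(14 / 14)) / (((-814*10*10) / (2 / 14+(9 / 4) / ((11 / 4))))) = 3 / 42350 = 0.00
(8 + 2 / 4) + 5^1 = 27 / 2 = 13.50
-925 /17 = -54.41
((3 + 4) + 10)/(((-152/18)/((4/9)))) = -17/19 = -0.89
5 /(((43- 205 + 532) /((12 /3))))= 2 /37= 0.05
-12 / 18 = -2 / 3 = -0.67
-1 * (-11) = 11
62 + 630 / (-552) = 5599 / 92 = 60.86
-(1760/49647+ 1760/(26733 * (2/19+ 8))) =-106000/2432703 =-0.04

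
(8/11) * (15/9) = 40/33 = 1.21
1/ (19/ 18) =18/ 19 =0.95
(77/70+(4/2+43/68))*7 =8883/340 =26.13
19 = 19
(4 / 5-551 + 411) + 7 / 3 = -2053 / 15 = -136.87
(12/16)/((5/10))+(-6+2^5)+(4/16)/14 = 27.52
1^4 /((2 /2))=1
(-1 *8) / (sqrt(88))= -2 *sqrt(22) / 11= -0.85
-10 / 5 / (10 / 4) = -4 / 5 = -0.80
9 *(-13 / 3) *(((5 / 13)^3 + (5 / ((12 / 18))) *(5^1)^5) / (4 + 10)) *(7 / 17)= -308953875 / 11492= -26884.26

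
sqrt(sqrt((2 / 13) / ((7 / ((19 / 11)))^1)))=1001^(3 / 4) * 38^(1 / 4) / 1001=0.44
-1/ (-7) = 1/ 7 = 0.14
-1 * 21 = -21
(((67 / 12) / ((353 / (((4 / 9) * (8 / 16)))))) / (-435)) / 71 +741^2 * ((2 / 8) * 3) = 484890578624071 / 1177459740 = 411810.75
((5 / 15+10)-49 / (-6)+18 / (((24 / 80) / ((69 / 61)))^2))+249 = 3895135 / 7442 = 523.40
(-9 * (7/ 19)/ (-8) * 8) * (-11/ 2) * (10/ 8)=-3465/ 152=-22.80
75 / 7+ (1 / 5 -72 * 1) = -2138 / 35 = -61.09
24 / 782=12 / 391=0.03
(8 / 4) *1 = 2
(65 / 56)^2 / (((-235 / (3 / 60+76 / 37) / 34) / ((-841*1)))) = 3762012501 / 10907008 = 344.92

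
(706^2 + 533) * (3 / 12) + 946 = 502753 / 4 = 125688.25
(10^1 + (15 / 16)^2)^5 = 167542888107990625 / 1099511627776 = 152379.37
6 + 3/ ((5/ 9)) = 11.40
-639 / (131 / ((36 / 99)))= -2556 / 1441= -1.77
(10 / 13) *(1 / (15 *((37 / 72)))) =48 / 481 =0.10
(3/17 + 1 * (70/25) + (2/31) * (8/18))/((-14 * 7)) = -10181/332010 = -0.03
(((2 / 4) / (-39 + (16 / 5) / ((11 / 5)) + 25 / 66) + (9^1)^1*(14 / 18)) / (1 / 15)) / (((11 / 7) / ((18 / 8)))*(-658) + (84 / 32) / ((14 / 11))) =-3365280 / 14691017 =-0.23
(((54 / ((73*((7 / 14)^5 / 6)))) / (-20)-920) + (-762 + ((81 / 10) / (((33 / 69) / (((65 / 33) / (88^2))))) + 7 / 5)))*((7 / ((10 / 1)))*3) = -24243055953543 / 6840275200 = -3544.16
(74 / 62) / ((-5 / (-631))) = 23347 / 155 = 150.63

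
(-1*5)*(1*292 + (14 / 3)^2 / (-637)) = -170800 / 117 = -1459.83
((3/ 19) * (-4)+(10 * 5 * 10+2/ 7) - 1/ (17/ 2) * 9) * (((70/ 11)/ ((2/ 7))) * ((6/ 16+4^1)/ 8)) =31385725/ 5168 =6073.09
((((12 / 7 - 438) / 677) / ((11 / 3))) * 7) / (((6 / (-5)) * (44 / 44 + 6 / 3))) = 2545 / 7447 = 0.34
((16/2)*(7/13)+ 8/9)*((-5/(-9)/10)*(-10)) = -3040/1053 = -2.89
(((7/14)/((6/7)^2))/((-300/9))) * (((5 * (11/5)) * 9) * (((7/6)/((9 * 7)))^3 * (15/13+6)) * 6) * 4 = -16709/7581600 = -0.00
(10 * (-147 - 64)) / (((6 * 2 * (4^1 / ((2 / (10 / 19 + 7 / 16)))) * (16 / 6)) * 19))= -1055 / 586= -1.80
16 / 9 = 1.78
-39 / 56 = -0.70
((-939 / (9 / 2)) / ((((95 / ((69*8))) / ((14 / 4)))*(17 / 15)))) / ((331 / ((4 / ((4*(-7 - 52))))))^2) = -0.00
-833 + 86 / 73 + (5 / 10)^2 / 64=-831.82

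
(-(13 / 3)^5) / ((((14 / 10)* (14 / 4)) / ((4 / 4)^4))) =-3712930 / 11907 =-311.83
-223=-223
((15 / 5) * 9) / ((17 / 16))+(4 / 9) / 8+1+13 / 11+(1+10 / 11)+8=126421 / 3366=37.56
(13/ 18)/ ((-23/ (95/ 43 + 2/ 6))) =-2132/ 26703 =-0.08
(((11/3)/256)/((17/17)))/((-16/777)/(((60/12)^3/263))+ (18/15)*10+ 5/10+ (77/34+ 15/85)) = 6054125/6297142784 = 0.00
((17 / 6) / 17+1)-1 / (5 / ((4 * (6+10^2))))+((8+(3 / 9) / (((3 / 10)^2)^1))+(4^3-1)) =-2411 / 270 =-8.93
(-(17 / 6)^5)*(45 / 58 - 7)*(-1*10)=-11364.95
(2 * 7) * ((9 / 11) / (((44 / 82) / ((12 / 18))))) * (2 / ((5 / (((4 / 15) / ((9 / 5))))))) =4592 / 5445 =0.84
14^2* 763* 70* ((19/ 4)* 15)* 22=16409154300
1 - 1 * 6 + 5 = 0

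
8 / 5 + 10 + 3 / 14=827 / 70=11.81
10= 10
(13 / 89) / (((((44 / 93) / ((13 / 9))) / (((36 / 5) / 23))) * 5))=15717 / 562925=0.03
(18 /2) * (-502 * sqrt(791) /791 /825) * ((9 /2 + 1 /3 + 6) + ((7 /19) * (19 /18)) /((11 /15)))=-7530 * sqrt(791) /95711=-2.21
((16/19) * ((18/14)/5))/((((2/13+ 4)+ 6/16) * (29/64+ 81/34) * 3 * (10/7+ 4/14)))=452608/138038325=0.00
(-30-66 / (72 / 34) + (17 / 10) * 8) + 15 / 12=-2779 / 60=-46.32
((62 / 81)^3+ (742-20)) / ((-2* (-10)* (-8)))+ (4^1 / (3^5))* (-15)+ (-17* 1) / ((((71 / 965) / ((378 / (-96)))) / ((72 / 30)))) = 1315330357373 / 603716976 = 2178.72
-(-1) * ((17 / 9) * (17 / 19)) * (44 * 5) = 371.81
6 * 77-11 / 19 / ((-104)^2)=94942837 / 205504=462.00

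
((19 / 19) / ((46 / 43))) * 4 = 86 / 23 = 3.74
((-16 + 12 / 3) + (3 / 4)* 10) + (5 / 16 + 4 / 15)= -941 / 240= -3.92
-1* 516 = -516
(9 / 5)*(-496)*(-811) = 3620304 / 5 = 724060.80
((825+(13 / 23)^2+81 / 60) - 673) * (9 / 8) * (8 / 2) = 691.51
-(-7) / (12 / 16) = 28 / 3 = 9.33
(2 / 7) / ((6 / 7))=1 / 3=0.33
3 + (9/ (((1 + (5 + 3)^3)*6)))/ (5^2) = 25651/ 8550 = 3.00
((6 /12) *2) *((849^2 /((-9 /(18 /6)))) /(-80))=240267 /80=3003.34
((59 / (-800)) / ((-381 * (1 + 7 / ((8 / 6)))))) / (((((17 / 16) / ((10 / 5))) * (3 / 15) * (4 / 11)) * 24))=649 / 19431000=0.00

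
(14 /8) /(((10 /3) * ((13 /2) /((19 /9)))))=133 /780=0.17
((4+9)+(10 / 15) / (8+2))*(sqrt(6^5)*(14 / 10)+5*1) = 196 / 3+16464*sqrt(6) / 25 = 1678.47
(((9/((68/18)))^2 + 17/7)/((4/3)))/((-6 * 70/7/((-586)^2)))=-5629891571/161840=-34786.77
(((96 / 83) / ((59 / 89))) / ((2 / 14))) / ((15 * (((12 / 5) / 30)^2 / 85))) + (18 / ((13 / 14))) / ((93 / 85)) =21375829580 / 1973491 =10831.48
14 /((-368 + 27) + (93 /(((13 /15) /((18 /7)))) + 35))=-637 /1368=-0.47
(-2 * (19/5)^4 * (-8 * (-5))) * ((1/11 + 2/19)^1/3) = -4499504/4125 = -1090.79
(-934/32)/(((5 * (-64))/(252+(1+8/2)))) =120019/5120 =23.44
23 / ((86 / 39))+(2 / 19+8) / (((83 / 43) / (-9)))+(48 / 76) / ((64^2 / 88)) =-237377199 / 8679808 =-27.35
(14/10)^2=49/25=1.96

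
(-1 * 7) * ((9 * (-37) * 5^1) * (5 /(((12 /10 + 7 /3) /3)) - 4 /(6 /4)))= 975135 /53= 18398.77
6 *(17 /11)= 102 /11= 9.27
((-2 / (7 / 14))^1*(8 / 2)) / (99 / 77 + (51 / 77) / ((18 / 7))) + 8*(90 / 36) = 6868 / 713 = 9.63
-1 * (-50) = 50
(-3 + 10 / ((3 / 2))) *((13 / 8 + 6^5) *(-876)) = -49963463 / 2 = -24981731.50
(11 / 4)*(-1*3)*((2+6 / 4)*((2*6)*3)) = -2079 / 2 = -1039.50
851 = 851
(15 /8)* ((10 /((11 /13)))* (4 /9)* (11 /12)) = 325 /36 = 9.03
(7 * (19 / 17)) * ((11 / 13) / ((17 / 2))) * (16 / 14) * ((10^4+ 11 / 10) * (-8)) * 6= -472146048 / 1105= -427281.49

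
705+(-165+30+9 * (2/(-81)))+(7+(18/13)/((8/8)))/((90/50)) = 22403/39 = 574.44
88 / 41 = 2.15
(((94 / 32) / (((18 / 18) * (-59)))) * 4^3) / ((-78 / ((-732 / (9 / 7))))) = -160552 / 6903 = -23.26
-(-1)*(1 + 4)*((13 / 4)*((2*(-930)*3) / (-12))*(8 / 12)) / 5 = 2015 / 2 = 1007.50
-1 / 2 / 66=-1 / 132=-0.01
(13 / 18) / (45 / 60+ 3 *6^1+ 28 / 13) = 338 / 9783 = 0.03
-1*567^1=-567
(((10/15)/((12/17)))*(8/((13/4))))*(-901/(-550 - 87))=245072/74529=3.29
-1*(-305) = 305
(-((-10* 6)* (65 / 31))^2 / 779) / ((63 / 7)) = -1690000 / 748619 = -2.26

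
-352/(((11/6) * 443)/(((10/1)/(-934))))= 960/206881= 0.00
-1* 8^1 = -8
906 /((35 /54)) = 48924 /35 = 1397.83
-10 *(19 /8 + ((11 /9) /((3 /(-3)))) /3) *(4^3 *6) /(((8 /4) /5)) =-18888.89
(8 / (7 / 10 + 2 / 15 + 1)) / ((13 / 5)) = 240 / 143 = 1.68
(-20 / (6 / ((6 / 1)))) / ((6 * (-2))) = 5 / 3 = 1.67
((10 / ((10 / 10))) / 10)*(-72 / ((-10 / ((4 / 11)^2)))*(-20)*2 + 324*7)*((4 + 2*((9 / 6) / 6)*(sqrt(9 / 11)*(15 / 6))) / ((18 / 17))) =1911225*sqrt(11) / 2662 + 1019320 / 121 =10805.36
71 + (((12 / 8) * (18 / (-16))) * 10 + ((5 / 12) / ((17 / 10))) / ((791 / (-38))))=17463853 / 322728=54.11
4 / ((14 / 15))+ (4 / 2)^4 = 142 / 7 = 20.29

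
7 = 7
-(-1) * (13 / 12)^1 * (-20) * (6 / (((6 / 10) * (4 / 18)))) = -975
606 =606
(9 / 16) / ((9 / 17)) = 17 / 16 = 1.06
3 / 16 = 0.19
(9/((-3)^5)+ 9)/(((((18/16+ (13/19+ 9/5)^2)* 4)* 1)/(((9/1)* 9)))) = 13104300/526793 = 24.88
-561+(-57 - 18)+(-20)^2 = -236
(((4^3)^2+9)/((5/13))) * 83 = 885859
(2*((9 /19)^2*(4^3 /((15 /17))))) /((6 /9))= 88128 /1805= 48.82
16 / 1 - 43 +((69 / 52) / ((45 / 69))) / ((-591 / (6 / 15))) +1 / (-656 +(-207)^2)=-437649841597 / 16208440950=-27.00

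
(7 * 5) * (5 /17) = 175 /17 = 10.29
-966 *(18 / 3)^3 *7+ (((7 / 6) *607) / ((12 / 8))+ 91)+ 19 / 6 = -26280463 / 18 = -1460025.72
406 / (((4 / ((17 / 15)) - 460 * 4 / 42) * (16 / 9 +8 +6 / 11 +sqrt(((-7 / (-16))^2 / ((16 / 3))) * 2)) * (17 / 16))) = -144219930624 / 156834625175 +1528015104 * sqrt(6) / 156834625175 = -0.90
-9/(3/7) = -21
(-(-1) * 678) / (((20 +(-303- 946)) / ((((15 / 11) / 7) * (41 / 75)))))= -0.06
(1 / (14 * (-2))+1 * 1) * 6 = 81 / 14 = 5.79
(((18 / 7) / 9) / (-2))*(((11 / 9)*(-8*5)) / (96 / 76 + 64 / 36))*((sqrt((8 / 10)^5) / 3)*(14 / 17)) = 13376*sqrt(5) / 82875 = 0.36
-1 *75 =-75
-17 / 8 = -2.12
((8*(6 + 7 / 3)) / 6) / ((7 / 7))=100 / 9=11.11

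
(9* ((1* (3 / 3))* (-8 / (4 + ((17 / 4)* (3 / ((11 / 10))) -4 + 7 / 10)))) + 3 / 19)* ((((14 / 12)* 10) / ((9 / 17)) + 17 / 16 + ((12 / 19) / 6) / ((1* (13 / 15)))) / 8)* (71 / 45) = -1073299408183 / 41115185280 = -26.10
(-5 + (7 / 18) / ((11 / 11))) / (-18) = 83 / 324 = 0.26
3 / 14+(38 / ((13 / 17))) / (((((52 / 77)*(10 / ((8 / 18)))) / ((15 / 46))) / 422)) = 73503917 / 163254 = 450.24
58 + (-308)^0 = 59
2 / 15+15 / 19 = 263 / 285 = 0.92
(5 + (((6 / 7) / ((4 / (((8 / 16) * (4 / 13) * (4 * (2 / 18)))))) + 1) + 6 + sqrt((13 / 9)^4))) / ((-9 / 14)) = -207878 / 9477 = -21.94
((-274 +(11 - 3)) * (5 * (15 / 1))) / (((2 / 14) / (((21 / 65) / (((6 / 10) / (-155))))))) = 151520250 / 13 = 11655403.85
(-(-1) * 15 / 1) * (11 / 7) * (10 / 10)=165 / 7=23.57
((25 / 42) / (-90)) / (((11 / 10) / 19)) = -0.11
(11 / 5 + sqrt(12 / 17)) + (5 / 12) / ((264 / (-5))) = 2 * sqrt(51) / 17 + 34723 / 15840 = 3.03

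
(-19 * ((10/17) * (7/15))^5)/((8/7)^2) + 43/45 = 3218671369/3450252510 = 0.93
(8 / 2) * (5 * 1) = 20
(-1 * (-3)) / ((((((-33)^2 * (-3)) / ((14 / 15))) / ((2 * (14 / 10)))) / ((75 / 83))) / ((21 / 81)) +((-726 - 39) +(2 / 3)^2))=-37044 / 75332855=-0.00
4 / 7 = 0.57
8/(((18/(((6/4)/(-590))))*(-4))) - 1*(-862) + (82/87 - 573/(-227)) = 6722896041/7767940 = 865.47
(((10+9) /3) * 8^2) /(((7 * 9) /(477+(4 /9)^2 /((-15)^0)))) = 47002048 /15309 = 3070.22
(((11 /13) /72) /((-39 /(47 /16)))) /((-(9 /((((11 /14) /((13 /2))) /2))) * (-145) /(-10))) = 5687 /13872104064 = 0.00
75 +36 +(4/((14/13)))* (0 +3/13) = 783/7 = 111.86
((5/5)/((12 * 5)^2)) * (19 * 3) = 19/1200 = 0.02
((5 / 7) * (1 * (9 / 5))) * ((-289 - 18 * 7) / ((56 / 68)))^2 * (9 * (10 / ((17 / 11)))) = 13043460375 / 686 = 19013790.63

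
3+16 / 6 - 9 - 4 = -22 / 3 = -7.33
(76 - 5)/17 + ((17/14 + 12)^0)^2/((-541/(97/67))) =2571888/616199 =4.17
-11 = -11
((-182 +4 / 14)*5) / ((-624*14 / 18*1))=2385 / 1274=1.87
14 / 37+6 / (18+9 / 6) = 330 / 481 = 0.69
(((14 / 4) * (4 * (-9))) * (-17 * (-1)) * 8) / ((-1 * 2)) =8568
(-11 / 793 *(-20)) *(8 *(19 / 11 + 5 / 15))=10880 / 2379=4.57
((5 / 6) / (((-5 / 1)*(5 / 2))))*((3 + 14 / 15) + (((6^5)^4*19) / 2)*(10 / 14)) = -2605012888544870813 / 1575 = -1653976437171346.55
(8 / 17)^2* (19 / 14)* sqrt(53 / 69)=608* sqrt(3657) / 139587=0.26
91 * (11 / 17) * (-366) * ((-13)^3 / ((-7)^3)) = -138039.12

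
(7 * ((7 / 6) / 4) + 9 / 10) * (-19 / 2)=-6707 / 240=-27.95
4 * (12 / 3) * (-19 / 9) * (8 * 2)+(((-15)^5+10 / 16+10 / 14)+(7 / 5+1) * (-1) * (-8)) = -1914935161 / 2520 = -759894.91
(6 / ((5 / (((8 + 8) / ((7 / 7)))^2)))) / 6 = 51.20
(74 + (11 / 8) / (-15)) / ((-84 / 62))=-39277 / 720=-54.55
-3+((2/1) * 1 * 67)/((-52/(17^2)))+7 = -740.73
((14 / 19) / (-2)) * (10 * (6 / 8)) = -105 / 38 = -2.76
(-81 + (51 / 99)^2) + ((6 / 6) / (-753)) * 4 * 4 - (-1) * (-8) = -24260440 / 273339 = -88.76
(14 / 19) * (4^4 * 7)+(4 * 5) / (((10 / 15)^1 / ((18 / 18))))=25658 / 19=1350.42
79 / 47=1.68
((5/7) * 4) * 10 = 200/7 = 28.57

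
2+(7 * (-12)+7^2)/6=-23/6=-3.83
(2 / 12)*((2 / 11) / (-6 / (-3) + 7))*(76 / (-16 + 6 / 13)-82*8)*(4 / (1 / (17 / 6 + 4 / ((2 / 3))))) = -2358500 / 29997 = -78.62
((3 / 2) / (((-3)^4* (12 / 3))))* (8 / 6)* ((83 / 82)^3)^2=326940373369 / 49249080770688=0.01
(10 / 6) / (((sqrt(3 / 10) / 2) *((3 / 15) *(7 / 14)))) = 100 *sqrt(30) / 9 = 60.86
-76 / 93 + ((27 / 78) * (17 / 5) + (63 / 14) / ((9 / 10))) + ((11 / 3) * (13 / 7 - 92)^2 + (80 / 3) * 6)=17748437881 / 592410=29959.72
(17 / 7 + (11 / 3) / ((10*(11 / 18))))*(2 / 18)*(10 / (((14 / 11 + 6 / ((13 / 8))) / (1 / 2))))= 7579 / 22365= 0.34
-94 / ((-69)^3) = 94 / 328509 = 0.00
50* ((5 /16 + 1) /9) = 175 /24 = 7.29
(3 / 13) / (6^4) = 0.00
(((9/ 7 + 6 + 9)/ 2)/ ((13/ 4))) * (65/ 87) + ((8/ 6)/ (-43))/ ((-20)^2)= 4901797/ 2618700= 1.87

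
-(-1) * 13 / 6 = 13 / 6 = 2.17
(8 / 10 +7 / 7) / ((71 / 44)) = 396 / 355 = 1.12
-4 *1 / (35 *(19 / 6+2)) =-24 / 1085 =-0.02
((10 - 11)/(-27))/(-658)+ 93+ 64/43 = 72183215/763938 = 94.49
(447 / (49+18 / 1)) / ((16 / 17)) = 7599 / 1072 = 7.09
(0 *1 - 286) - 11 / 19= -5445 / 19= -286.58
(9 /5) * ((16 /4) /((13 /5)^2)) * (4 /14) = 360 /1183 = 0.30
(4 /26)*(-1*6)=-12 /13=-0.92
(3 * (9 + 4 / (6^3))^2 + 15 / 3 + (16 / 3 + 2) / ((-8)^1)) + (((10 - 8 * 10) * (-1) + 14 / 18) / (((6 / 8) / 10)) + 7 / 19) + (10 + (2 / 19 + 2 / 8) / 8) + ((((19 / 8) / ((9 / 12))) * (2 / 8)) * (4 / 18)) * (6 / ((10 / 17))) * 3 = 892066621 / 738720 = 1207.58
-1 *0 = 0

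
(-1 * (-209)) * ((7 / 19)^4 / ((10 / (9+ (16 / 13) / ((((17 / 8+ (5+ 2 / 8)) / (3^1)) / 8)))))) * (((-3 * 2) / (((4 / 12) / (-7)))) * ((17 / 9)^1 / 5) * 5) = 330005445 / 276887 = 1191.84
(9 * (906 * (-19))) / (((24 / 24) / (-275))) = 42604650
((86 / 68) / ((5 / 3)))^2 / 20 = 16641 / 578000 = 0.03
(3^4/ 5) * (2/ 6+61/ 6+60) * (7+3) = 11421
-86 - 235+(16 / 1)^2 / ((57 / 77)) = 24.82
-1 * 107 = -107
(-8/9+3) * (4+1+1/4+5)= 779/36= 21.64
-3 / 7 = -0.43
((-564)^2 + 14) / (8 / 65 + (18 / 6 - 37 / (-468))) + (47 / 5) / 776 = 2888184664171 / 29072840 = 99343.05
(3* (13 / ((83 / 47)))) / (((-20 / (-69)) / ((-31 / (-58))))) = 3920787 / 96280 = 40.72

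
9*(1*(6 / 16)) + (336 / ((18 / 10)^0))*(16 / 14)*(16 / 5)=49287 / 40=1232.18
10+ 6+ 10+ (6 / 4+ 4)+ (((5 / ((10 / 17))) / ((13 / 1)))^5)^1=375683201 / 11881376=31.62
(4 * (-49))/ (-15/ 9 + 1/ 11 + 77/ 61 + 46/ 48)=-3156384/ 10385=-303.94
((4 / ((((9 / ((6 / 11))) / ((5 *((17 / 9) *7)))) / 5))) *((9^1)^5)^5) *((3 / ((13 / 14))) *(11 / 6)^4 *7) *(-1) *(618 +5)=-119037654192732022667857622991075 / 13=-9156742630210155589835202000000.00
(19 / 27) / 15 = 0.05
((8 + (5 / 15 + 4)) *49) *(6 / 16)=1813 / 8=226.62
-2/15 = -0.13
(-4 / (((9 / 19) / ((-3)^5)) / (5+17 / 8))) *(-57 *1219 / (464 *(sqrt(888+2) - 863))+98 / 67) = 2031752403 *sqrt(890) / 690319712+1106574251924871 / 46251420704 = 24013.00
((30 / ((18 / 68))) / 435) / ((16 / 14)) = 119 / 522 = 0.23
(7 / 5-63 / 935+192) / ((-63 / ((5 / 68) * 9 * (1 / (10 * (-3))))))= 90383 / 1335180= 0.07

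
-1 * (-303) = 303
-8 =-8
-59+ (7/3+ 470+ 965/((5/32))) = 19768/3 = 6589.33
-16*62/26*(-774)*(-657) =-252224928/13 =-19401917.54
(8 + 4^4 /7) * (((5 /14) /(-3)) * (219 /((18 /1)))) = -64.56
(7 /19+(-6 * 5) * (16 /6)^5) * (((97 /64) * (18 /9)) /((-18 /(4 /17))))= 603859241 /3767472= 160.28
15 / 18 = 5 / 6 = 0.83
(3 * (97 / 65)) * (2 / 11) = 582 / 715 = 0.81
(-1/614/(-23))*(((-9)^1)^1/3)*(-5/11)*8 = 60/77671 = 0.00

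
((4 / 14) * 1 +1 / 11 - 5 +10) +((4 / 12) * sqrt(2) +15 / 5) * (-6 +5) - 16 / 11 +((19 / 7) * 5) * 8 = 8431 / 77 - sqrt(2) / 3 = 109.02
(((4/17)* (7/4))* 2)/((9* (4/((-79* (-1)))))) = 1.81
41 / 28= 1.46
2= 2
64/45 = 1.42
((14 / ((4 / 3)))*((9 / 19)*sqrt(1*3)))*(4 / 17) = 378*sqrt(3) / 323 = 2.03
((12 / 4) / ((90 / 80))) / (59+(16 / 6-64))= -8 / 7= -1.14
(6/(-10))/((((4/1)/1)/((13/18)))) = -13/120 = -0.11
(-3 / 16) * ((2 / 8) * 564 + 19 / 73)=-3867 / 146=-26.49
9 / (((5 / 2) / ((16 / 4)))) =72 / 5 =14.40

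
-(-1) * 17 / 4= 4.25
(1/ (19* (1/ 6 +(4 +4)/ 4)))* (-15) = -90/ 247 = -0.36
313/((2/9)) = 2817/2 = 1408.50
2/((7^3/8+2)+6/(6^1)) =0.04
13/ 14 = 0.93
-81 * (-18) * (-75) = -109350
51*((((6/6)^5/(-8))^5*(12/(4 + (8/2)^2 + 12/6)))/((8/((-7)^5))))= 2571471/1441792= 1.78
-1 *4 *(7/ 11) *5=-140/ 11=-12.73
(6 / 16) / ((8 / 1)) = 3 / 64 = 0.05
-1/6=-0.17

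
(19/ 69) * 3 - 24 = -533/ 23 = -23.17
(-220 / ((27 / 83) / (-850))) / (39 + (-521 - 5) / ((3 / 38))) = -15521000 / 178839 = -86.79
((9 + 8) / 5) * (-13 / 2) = -221 / 10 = -22.10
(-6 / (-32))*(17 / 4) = 51 / 64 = 0.80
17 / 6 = 2.83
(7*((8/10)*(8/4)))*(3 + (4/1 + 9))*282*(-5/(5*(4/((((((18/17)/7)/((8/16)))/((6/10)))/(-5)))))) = 108288/85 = 1273.98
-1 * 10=-10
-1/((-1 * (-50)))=-1/50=-0.02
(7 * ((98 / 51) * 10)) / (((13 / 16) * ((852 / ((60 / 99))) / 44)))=2195200 / 423657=5.18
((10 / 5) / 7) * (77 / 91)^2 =242 / 1183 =0.20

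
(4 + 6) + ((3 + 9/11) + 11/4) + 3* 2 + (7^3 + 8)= 16437/44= 373.57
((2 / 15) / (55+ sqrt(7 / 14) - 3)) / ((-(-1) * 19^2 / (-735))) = -10192 / 1951927+ 98 * sqrt(2) / 1951927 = -0.01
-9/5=-1.80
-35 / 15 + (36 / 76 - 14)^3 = -50971792 / 20577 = -2477.12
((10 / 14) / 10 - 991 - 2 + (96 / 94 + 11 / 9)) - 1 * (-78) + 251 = -3918499 / 5922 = -661.69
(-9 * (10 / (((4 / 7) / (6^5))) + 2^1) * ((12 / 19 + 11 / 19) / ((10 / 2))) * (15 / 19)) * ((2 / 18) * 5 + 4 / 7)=-666665718 / 2527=-263817.06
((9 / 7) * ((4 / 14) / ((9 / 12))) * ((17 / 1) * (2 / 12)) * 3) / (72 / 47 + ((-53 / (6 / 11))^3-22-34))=-0.00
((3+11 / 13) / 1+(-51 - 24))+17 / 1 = -704 / 13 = -54.15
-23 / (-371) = 23 / 371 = 0.06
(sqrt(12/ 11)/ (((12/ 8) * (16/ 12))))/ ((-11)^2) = sqrt(33)/ 1331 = 0.00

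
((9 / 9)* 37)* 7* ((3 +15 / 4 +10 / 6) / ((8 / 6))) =26159 / 16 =1634.94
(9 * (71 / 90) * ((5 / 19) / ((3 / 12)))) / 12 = 71 / 114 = 0.62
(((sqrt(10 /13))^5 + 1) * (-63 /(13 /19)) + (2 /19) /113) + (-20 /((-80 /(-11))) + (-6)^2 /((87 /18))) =-135.16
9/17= 0.53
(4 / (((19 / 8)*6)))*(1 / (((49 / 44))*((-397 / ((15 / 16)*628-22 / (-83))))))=-34417328 / 92032143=-0.37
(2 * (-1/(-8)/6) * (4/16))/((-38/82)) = -0.02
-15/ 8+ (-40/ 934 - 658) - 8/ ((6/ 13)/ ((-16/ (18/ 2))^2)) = -648838711/ 907848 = -714.70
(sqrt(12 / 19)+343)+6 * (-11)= 2 * sqrt(57) / 19+277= 277.79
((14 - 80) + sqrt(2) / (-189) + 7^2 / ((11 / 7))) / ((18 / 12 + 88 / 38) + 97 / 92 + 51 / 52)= -2175823 / 365629 - 5681 * sqrt(2) / 6282171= -5.95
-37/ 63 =-0.59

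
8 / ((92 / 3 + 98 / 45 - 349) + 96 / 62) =-11160 / 438877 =-0.03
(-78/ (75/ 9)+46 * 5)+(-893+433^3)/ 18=1014822694/ 225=4510323.08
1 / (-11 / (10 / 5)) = -2 / 11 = -0.18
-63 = -63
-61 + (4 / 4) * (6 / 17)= -1031 / 17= -60.65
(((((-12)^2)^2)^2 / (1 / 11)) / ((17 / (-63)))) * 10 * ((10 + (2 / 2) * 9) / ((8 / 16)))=-113231379824640 / 17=-6660669401449.41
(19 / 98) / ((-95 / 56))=-0.11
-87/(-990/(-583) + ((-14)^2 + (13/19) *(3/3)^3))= -87609/199771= -0.44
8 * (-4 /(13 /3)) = -96 /13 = -7.38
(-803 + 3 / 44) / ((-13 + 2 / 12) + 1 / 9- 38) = 317961 / 20086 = 15.83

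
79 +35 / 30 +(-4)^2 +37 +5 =829 / 6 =138.17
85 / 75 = 17 / 15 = 1.13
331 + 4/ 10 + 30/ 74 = 61384/ 185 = 331.81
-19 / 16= -1.19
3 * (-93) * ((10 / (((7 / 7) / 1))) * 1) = -2790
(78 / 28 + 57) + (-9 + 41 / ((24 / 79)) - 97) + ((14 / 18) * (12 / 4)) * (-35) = 1189 / 168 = 7.08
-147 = -147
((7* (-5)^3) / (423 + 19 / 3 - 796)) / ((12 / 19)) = 665 / 176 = 3.78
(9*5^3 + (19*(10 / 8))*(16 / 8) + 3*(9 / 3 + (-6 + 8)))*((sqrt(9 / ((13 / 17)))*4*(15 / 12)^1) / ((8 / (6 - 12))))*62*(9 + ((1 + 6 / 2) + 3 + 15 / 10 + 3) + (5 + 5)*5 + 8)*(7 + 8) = -7802409375*sqrt(221) / 104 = -1115299559.26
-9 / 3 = -3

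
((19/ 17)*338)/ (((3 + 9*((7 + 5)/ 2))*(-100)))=-169/ 2550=-0.07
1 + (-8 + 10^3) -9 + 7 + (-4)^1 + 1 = 988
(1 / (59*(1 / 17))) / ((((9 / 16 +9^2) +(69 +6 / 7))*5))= 1904 / 5002905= 0.00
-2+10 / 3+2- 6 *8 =-134 / 3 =-44.67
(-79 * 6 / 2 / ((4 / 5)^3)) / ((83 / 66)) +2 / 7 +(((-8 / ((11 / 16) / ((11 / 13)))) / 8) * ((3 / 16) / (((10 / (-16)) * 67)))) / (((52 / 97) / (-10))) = -367.90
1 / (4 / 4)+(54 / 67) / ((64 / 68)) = 995 / 536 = 1.86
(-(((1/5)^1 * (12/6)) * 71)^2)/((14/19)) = -191558/175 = -1094.62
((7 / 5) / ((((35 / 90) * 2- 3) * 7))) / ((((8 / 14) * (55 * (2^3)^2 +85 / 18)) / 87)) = -49329 / 12689000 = -0.00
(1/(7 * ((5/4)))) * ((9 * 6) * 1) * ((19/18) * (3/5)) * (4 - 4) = 0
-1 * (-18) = 18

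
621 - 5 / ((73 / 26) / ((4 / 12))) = 135869 / 219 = 620.41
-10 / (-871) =0.01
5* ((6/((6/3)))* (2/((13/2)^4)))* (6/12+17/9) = 3440/85683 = 0.04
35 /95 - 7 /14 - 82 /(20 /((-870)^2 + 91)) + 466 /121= -35676564577 /11495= -3103659.38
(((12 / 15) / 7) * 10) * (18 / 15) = 48 / 35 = 1.37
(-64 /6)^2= 1024 /9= 113.78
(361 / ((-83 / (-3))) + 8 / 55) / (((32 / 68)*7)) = 1023893 / 255640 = 4.01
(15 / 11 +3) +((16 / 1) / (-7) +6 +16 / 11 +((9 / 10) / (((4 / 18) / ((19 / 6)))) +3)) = 78101 / 3080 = 25.36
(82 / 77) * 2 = 164 / 77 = 2.13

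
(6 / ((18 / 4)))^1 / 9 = 4 / 27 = 0.15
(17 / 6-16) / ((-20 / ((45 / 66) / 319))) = 79 / 56144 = 0.00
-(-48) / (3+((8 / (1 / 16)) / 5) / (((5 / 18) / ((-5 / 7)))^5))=-1344560 / 80537533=-0.02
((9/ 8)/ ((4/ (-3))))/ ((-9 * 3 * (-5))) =-1/ 160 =-0.01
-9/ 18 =-1/ 2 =-0.50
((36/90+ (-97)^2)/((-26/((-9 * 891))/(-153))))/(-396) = 44850267/40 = 1121256.68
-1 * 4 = -4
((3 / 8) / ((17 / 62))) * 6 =8.21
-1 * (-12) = 12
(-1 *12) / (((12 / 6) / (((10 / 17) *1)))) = -60 / 17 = -3.53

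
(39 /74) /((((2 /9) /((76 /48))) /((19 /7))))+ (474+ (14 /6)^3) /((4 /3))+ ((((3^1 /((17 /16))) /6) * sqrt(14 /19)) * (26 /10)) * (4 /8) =52 * sqrt(266) /1615+ 13994209 /37296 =375.75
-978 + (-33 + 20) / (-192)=-187763 / 192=-977.93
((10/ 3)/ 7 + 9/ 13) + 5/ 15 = 1.50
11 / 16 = 0.69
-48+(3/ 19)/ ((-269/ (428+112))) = -246948/ 5111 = -48.32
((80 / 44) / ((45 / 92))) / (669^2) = 368 / 44308539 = 0.00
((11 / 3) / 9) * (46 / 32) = 253 / 432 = 0.59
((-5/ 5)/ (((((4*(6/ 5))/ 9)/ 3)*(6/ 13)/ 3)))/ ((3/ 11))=-2145/ 16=-134.06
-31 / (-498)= 31 / 498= 0.06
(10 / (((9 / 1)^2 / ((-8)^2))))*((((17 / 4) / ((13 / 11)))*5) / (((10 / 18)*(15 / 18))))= 11968 / 39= 306.87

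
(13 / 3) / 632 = 13 / 1896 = 0.01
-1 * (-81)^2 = -6561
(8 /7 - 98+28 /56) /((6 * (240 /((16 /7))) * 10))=-1349 /88200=-0.02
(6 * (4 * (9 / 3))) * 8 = 576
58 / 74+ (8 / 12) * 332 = 24655 / 111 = 222.12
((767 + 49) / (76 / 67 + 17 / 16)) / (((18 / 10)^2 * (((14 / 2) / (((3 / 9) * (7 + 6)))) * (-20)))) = -947648 / 267057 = -3.55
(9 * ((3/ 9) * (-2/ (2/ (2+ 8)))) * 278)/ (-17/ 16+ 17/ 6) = -80064/ 17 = -4709.65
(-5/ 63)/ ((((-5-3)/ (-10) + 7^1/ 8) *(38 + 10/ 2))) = -200/ 181503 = -0.00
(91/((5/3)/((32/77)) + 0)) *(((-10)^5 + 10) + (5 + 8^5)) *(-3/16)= 15728778/55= 285977.78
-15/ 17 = -0.88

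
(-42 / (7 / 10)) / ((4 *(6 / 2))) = -5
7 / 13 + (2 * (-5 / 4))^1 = -51 / 26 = -1.96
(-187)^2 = 34969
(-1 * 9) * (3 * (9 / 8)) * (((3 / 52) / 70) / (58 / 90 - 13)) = 6561 / 3238144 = 0.00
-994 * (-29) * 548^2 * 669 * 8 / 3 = 15443308577536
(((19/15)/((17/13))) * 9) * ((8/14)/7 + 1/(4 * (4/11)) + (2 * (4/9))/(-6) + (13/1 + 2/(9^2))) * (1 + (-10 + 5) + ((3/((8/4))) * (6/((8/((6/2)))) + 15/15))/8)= -1327042327/3290112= -403.34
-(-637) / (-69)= -637 / 69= -9.23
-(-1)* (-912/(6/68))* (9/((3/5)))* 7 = -1085280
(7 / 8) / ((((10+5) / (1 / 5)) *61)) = 0.00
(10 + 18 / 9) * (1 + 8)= 108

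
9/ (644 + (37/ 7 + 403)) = 0.01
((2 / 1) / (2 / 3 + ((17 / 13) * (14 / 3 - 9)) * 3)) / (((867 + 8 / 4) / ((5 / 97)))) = -30 / 4130357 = -0.00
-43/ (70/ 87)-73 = -8851/ 70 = -126.44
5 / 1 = 5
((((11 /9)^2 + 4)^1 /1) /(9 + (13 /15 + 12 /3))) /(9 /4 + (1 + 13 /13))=2225 /23868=0.09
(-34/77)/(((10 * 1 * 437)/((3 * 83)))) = -4233/168245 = -0.03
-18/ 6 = -3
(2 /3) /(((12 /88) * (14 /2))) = 44 /63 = 0.70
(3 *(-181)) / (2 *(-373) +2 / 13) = 2353 / 3232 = 0.73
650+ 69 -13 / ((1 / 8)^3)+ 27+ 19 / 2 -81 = -11963 / 2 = -5981.50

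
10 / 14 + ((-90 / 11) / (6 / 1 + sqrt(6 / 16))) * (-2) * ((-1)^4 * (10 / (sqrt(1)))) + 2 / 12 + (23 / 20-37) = -650383 / 87780-240 * sqrt(6) / 209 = -10.22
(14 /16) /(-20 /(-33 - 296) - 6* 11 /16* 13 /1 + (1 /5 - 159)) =-11515 /2794713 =-0.00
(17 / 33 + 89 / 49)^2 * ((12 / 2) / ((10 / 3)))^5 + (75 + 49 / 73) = 472897194248 / 2651004125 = 178.38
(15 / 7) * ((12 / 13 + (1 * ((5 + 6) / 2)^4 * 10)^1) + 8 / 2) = 14282655 / 728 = 19619.03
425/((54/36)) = 850/3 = 283.33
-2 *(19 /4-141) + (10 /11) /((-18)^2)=242800 /891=272.50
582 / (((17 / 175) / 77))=7842450 / 17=461320.59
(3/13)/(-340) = -3/4420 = -0.00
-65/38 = -1.71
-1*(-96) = 96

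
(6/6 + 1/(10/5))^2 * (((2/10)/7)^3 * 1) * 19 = 0.00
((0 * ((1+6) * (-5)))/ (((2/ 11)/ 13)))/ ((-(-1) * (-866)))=0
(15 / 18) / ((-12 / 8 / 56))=-280 / 9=-31.11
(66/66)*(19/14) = 19/14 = 1.36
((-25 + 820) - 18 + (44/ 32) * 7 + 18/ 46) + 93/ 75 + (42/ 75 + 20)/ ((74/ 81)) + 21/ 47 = 6489177097/ 7999400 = 811.21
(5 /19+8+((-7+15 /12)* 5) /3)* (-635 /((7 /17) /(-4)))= -8143.60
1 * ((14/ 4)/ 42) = 0.08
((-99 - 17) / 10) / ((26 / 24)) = -10.71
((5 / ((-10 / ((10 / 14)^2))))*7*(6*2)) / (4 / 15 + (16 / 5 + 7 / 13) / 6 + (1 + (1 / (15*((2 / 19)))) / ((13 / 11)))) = -29250 / 3311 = -8.83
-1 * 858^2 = -736164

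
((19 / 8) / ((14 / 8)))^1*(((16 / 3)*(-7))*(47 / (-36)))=66.15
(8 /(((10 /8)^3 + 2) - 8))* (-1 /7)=512 /1813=0.28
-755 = -755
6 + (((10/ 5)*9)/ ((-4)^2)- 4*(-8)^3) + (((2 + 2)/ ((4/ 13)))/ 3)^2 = 2073.90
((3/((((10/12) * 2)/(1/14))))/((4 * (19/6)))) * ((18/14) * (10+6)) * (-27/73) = -26244/339815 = -0.08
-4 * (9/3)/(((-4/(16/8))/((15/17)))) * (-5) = -450/17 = -26.47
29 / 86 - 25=-2121 / 86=-24.66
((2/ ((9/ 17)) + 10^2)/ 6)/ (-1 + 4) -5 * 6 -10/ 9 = -2053/ 81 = -25.35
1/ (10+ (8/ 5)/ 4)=5/ 52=0.10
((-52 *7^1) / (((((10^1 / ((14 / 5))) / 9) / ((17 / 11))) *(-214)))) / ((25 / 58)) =11305476 / 735625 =15.37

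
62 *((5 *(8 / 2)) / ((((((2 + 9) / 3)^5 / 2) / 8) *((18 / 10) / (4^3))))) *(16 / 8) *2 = 685670400 / 161051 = 4257.47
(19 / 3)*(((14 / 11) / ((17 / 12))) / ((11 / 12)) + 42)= 559930 / 2057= 272.21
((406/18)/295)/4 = 203/10620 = 0.02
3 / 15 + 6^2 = 181 / 5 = 36.20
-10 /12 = -5 /6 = -0.83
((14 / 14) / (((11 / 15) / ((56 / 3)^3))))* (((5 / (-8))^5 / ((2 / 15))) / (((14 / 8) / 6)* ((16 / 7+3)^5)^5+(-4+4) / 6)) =-5133778309651115635901796875 / 282199194308091055479177114974610765234032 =-0.00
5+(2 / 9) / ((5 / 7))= 239 / 45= 5.31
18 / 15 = 6 / 5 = 1.20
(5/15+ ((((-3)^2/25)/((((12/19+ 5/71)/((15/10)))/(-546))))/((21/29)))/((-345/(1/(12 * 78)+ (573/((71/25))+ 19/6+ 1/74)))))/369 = 833795050999/892127979000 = 0.93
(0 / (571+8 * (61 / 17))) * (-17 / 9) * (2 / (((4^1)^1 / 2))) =0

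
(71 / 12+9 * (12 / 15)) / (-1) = -787 / 60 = -13.12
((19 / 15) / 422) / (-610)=-19 / 3861300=-0.00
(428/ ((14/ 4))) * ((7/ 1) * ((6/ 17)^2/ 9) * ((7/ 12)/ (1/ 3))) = 5992/ 289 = 20.73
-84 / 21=-4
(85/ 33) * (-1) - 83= -2824/ 33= -85.58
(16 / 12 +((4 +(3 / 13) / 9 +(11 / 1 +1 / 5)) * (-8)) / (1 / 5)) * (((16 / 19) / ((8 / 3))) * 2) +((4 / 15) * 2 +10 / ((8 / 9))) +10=-5365171 / 14820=-362.02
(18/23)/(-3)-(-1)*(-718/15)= -16604/345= -48.13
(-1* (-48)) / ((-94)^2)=12 / 2209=0.01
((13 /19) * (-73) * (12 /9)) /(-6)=1898 /171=11.10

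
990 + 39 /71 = 70329 /71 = 990.55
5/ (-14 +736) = 5/ 722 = 0.01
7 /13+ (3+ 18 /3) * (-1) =-8.46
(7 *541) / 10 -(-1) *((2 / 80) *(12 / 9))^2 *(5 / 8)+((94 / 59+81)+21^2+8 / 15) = 902.83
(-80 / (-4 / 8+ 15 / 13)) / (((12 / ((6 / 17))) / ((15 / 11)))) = -15600 / 3179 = -4.91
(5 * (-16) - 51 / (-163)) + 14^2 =18959 / 163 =116.31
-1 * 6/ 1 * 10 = -60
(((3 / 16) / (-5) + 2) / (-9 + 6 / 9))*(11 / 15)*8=-1.38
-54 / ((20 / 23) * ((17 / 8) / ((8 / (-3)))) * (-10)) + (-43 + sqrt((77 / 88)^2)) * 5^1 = -218.42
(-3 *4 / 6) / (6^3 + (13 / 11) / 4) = -88 / 9517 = -0.01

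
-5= -5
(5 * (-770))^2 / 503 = 14822500 / 503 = 29468.19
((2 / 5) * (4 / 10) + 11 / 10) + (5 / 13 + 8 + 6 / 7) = 47783 / 4550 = 10.50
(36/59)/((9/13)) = 52/59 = 0.88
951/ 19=50.05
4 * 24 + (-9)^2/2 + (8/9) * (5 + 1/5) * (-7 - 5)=81.03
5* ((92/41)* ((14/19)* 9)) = 57960/779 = 74.40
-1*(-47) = 47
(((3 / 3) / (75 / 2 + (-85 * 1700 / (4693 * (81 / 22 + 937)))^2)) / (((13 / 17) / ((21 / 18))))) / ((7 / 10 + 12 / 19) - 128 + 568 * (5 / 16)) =65621955994617113 / 81992492396108958345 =0.00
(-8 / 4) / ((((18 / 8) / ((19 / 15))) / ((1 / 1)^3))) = -152 / 135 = -1.13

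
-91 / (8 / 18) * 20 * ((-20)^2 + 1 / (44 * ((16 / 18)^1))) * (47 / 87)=-9033601395 / 10208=-884953.11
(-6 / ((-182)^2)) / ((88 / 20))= -15 / 364364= -0.00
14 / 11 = 1.27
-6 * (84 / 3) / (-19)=168 / 19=8.84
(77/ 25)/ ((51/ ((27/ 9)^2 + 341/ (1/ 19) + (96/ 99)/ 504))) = 13488556/ 34425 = 391.82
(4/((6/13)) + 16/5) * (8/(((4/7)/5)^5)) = 934889375/192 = 4869215.49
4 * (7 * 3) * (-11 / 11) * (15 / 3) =-420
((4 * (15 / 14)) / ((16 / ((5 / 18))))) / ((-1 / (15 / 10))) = -25 / 224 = -0.11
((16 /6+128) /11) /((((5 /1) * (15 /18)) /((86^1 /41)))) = 67424 /11275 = 5.98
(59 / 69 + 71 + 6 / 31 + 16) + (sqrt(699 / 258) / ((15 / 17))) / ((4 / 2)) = 17 * sqrt(20038) / 2580 + 188336 / 2139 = 88.98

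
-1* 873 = -873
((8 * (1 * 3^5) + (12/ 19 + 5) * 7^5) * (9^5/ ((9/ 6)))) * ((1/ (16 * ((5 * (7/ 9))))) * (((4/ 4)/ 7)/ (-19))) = -65023046379/ 141512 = -459487.86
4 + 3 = 7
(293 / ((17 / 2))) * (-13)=-448.12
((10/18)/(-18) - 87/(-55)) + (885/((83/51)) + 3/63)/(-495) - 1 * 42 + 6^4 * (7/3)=15439290551/5176710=2982.45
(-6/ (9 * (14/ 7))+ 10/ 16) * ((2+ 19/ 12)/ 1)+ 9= 2893/ 288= 10.05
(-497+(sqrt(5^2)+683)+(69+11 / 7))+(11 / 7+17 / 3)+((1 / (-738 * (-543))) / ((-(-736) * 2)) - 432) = -673840098425 / 4129163136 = -163.19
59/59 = 1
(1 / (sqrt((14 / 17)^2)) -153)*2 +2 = -2111 / 7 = -301.57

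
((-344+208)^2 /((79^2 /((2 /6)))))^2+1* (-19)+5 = -4565608190 /350550729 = -13.02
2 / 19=0.11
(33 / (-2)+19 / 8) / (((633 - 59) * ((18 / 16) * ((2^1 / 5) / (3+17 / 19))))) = -0.21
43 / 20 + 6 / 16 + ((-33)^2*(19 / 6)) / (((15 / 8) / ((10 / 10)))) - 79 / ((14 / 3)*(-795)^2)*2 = 21728302573 / 11797800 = 1841.72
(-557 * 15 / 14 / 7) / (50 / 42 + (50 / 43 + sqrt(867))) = 134724375 / 578483276- 139035555 * sqrt(3) / 82640468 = -2.68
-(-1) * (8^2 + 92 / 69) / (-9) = -196 / 27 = -7.26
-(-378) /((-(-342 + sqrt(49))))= 378 /335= 1.13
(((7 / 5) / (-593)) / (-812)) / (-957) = -1 / 329150580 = -0.00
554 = 554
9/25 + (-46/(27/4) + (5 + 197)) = 131993/675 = 195.55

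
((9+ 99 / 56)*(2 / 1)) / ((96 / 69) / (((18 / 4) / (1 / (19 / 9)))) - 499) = -263511 / 6103972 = -0.04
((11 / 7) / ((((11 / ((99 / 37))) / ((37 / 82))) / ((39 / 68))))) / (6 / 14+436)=297 / 1310360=0.00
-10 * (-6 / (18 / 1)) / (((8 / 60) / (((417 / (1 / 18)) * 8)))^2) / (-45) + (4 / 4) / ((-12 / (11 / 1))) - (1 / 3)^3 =-1622593036903 / 108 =-15024009600.95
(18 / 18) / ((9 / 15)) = 5 / 3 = 1.67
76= 76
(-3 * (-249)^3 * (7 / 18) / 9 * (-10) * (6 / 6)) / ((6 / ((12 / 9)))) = -40025090 / 9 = -4447232.22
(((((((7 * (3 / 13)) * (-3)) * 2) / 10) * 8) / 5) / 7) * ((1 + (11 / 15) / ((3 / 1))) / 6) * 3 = -224 / 1625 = -0.14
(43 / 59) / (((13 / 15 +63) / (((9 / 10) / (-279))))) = -129 / 3504364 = -0.00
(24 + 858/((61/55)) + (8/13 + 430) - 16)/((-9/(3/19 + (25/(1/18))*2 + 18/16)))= -10974349795/90402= -121394.99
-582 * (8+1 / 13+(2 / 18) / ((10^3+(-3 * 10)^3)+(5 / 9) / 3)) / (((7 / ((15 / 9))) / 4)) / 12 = -4766543528 / 12776309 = -373.08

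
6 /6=1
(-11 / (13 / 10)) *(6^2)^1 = -3960 / 13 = -304.62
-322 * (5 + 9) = -4508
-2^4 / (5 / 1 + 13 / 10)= -160 / 63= -2.54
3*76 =228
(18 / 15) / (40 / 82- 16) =-41 / 530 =-0.08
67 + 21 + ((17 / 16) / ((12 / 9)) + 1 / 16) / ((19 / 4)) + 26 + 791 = 275175 / 304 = 905.18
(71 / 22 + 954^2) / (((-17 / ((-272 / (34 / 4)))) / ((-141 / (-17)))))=45171037488 / 3179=14209197.07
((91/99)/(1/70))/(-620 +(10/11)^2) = -7007/67428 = -0.10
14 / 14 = 1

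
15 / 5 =3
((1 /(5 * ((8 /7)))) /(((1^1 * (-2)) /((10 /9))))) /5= -7 /360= -0.02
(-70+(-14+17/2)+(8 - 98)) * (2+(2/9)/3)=-9268/27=-343.26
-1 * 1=-1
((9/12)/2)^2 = 9/64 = 0.14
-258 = -258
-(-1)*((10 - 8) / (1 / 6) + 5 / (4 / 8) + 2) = 24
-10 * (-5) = 50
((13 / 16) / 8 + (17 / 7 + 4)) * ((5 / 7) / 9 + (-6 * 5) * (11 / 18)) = -3364325 / 28224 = -119.20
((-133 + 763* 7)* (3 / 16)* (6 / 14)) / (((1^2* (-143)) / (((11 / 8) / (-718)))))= 837 / 149344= 0.01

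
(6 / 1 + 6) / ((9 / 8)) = 32 / 3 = 10.67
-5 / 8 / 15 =-1 / 24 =-0.04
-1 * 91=-91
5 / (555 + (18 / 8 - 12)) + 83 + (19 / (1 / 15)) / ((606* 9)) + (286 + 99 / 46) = 5642219897 / 15199389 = 371.21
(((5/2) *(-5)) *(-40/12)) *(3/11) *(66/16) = 375/8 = 46.88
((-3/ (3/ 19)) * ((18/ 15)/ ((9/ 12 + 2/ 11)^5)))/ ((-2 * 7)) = 9400224768/ 4054967035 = 2.32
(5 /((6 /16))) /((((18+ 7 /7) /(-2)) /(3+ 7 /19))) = -5120 /1083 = -4.73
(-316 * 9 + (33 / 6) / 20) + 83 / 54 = -3069563 / 1080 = -2842.19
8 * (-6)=-48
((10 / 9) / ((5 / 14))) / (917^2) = 0.00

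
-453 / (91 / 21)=-1359 / 13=-104.54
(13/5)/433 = 13/2165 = 0.01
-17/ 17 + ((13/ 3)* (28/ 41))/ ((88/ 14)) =-716/ 1353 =-0.53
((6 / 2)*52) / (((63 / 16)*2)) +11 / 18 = 2573 / 126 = 20.42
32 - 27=5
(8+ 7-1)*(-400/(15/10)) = -11200/3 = -3733.33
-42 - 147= -189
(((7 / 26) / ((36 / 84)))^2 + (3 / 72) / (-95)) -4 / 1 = -4168157 / 1155960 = -3.61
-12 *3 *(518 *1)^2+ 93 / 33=-9659661.18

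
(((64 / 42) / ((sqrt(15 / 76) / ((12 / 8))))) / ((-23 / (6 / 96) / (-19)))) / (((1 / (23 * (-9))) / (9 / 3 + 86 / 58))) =-246.49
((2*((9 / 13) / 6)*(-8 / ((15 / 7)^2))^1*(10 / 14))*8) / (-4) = 112 / 195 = 0.57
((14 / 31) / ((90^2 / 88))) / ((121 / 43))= 1204 / 690525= 0.00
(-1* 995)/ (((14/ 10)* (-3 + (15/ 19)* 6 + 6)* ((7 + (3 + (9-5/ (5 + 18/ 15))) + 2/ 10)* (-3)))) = 1.66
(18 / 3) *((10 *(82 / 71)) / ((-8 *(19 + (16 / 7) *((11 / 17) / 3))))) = -219555 / 494089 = -0.44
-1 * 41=-41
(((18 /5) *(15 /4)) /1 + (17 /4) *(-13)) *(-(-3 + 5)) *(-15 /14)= -89.46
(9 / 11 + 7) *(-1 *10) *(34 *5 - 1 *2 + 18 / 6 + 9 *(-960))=7283340 / 11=662121.82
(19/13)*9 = 171/13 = 13.15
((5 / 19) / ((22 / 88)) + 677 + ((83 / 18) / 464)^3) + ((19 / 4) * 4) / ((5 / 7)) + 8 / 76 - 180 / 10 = 38010074734910101 / 55347124469760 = 686.76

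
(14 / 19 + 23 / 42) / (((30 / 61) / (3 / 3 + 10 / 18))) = 12505 / 3078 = 4.06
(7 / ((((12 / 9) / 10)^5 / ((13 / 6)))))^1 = 23034375 / 64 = 359912.11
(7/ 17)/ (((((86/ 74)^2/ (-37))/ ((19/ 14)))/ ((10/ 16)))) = -4812035/ 502928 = -9.57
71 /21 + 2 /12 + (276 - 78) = 8465 /42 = 201.55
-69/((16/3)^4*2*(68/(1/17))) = -5589/151519232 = -0.00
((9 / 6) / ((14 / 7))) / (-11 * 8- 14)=-1 / 136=-0.01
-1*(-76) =76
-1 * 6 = -6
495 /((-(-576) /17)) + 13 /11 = 11117 /704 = 15.79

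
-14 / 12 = -7 / 6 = -1.17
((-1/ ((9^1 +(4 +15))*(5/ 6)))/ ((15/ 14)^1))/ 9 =-1/ 225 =-0.00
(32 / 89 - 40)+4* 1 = -3172 / 89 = -35.64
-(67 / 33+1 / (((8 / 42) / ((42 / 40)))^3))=-2864585993 / 16896000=-169.54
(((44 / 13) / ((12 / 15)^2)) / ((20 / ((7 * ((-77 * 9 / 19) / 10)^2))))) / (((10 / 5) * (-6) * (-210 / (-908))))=-133242417 / 15017600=-8.87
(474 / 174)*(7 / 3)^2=3871 / 261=14.83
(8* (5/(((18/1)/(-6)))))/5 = -8/3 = -2.67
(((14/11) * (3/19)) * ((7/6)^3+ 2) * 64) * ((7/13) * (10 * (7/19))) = 42532000/464607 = 91.54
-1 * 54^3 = -157464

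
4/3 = 1.33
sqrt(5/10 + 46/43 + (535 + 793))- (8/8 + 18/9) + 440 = sqrt(9833498)/86 + 437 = 473.46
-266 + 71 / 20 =-5249 / 20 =-262.45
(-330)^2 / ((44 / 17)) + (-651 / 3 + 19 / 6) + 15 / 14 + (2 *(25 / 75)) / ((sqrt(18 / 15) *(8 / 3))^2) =56262953 / 1344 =41862.32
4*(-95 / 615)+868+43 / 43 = 106811 / 123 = 868.38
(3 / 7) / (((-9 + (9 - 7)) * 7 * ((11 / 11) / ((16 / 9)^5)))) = -1048576 / 6751269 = -0.16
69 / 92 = 3 / 4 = 0.75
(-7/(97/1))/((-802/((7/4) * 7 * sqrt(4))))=343/155588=0.00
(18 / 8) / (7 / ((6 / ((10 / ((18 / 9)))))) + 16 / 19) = 513 / 1522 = 0.34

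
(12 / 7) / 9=4 / 21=0.19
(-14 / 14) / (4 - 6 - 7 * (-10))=-1 / 68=-0.01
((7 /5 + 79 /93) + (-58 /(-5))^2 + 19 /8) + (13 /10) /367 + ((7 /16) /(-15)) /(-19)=12035051387 /86465200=139.19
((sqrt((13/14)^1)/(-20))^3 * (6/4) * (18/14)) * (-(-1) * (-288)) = 3159 * sqrt(182)/686000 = 0.06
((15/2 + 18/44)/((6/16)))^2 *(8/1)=430592/121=3558.61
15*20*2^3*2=4800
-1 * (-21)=21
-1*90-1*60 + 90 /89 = -13260 /89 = -148.99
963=963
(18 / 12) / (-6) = -1 / 4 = -0.25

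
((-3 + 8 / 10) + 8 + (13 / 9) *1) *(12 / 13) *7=46.81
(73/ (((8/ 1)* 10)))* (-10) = -73/ 8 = -9.12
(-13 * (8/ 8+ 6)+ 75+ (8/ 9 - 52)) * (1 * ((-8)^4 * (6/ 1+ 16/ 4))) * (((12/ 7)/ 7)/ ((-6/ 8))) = 395837440/ 441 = 897590.57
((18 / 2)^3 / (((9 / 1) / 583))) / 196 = 47223 / 196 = 240.93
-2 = -2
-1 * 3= -3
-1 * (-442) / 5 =442 / 5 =88.40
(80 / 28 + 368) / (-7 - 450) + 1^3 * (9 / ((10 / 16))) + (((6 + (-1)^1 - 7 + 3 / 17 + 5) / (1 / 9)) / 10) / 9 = 3781289 / 271915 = 13.91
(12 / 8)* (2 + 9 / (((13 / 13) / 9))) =124.50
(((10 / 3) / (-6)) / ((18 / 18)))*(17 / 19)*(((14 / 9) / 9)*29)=-2.49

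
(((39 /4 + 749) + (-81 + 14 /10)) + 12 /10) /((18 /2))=13607 /180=75.59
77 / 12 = 6.42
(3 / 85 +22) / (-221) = -1873 / 18785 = -0.10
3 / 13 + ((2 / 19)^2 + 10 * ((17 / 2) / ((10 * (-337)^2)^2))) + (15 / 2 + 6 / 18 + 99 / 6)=24.58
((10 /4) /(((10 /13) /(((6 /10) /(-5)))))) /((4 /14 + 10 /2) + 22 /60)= -819 /11870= -0.07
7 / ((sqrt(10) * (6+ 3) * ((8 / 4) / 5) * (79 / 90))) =35 * sqrt(10) / 158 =0.70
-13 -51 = -64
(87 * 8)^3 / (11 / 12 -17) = -4045842432 / 193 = -20962914.16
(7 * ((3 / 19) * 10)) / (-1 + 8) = 30 / 19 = 1.58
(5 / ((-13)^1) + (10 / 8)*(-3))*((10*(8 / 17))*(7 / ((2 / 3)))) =-45150 / 221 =-204.30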